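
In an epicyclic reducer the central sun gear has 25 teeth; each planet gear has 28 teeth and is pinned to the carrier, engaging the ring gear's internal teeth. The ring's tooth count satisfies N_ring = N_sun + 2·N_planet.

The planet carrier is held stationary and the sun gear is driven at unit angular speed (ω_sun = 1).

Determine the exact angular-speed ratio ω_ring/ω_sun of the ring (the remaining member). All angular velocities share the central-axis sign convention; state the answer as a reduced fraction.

N_ring = 25 + 2·28 = 81
25(ω_s−ω_c) = −81(ω_r−ω_c),  ω_c=0, ω_s=1
ω_r = 0 − (25/81)(1−0) = -25/81
ω_r/ω_s = -25/81

-25/81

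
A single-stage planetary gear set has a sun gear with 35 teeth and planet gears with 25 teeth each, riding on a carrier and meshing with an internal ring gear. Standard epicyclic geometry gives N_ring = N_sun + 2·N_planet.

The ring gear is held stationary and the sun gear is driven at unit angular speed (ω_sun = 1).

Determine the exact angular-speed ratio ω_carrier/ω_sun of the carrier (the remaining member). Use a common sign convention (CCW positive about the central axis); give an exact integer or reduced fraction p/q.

7/24

N_ring = 35 + 2·25 = 85
35(ω_s−ω_c) = −85(ω_r−ω_c),  ω_r=0, ω_s=1
35(1−ω_c) = −85(0−ω_c)  ⇒  120ω_c = 35  ⇒  ω_c = 7/24
ω_c/ω_s = 7/24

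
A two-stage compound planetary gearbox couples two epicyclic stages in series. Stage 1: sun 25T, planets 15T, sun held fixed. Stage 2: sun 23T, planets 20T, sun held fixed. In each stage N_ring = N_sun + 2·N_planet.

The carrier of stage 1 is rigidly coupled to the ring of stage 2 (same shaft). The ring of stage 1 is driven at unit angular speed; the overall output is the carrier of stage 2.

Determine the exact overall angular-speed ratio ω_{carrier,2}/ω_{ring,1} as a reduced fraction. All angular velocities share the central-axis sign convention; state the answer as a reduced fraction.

Stage 1: N_ring = 25 + 2·15 = 55
Stage 1: 25(ω_s−ω_c) = −55(ω_r−ω_c),  ω_s=0, ω_r=1
Stage 1: 25(0−ω_c) = −55(1−ω_c)  ⇒  80ω_c = 55  ⇒  ω_c = 11/16
  ⇒ ω_c¹/ω_r¹ = 11/16
Stage 2: N_ring = 23 + 2·20 = 63
Stage 2: 23(ω_s−ω_c) = −63(ω_r−ω_c),  ω_s=0, ω_r=1
Stage 2: 23(0−ω_c) = −63(1−ω_c)  ⇒  86ω_c = 63  ⇒  ω_c = 63/86
  ⇒ ω_c²/ω_r² = 63/86
Coupling ω_r² = ω_c¹ ⇒ overall = 11/16 × 63/86 = 693/1376

693/1376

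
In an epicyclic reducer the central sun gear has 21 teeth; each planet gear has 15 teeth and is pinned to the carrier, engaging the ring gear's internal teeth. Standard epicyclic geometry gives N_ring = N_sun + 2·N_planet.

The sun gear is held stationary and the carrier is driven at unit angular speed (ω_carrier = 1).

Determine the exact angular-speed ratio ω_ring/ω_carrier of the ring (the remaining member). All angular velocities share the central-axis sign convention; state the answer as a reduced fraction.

N_ring = 21 + 2·15 = 51
21(ω_s−ω_c) = −51(ω_r−ω_c),  ω_s=0, ω_c=1
ω_r = 1 − (21/51)(0−1) = 24/17
ω_r/ω_c = 24/17

24/17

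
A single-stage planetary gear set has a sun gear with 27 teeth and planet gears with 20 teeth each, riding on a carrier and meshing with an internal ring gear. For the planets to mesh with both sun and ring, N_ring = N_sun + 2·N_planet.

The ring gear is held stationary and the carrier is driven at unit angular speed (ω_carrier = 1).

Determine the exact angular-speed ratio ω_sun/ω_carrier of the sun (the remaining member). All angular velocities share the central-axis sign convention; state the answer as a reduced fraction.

N_ring = 27 + 2·20 = 67
27(ω_s−ω_c) = −67(ω_r−ω_c),  ω_r=0, ω_c=1
ω_s = 1 − (67/27)(0−1) = 94/27
ω_s/ω_c = 94/27

94/27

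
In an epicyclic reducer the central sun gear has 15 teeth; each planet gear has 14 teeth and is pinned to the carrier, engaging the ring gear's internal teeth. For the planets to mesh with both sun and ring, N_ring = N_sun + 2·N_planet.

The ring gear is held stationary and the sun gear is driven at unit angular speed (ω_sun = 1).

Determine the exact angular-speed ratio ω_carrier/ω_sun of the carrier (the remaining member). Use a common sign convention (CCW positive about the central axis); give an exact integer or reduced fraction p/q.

N_ring = 15 + 2·14 = 43
15(ω_s−ω_c) = −43(ω_r−ω_c),  ω_r=0, ω_s=1
15(1−ω_c) = −43(0−ω_c)  ⇒  58ω_c = 15  ⇒  ω_c = 15/58
ω_c/ω_s = 15/58

15/58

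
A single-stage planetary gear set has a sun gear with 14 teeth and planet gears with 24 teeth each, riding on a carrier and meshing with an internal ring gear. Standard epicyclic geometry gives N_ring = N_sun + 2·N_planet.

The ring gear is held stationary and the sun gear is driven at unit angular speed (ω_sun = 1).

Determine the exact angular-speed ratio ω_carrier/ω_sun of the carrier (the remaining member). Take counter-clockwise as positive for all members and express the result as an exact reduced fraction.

N_ring = 14 + 2·24 = 62
14(ω_s−ω_c) = −62(ω_r−ω_c),  ω_r=0, ω_s=1
14(1−ω_c) = −62(0−ω_c)  ⇒  76ω_c = 14  ⇒  ω_c = 7/38
ω_c/ω_s = 7/38

7/38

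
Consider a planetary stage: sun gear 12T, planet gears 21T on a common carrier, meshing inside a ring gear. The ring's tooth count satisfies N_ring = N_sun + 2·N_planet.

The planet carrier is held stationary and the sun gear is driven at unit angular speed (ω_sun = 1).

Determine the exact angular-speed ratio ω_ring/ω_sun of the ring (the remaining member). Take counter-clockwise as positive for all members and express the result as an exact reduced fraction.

-2/9

N_ring = 12 + 2·21 = 54
12(ω_s−ω_c) = −54(ω_r−ω_c),  ω_c=0, ω_s=1
ω_r = 0 − (12/54)(1−0) = -2/9
ω_r/ω_s = -2/9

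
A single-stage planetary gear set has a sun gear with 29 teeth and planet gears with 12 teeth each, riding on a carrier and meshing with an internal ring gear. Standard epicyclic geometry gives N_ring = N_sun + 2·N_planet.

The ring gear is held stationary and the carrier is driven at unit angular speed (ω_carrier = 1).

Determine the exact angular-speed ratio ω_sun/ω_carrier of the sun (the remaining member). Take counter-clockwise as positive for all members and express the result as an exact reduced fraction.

N_ring = 29 + 2·12 = 53
29(ω_s−ω_c) = −53(ω_r−ω_c),  ω_r=0, ω_c=1
ω_s = 1 − (53/29)(0−1) = 82/29
ω_s/ω_c = 82/29

82/29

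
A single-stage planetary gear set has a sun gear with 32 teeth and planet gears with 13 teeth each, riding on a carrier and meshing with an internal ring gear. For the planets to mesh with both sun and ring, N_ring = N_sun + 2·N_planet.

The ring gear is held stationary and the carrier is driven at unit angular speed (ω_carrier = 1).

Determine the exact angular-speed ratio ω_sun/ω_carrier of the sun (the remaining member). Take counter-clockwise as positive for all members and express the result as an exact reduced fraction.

45/16

N_ring = 32 + 2·13 = 58
32(ω_s−ω_c) = −58(ω_r−ω_c),  ω_r=0, ω_c=1
ω_s = 1 − (58/32)(0−1) = 45/16
ω_s/ω_c = 45/16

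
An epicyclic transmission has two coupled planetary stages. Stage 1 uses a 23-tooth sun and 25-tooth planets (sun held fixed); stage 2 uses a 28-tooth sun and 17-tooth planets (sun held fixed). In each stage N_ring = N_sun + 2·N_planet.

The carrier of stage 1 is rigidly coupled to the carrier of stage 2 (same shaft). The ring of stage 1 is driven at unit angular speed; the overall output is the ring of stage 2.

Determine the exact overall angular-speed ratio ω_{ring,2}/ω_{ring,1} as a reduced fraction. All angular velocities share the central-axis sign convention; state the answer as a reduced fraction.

1095/992

Stage 1: N_ring = 23 + 2·25 = 73
Stage 1: 23(ω_s−ω_c) = −73(ω_r−ω_c),  ω_s=0, ω_r=1
Stage 1: 23(0−ω_c) = −73(1−ω_c)  ⇒  96ω_c = 73  ⇒  ω_c = 73/96
  ⇒ ω_c¹/ω_r¹ = 73/96
Stage 2: N_ring = 28 + 2·17 = 62
Stage 2: 28(ω_s−ω_c) = −62(ω_r−ω_c),  ω_s=0, ω_c=1
Stage 2: ω_r = 1 − (28/62)(0−1) = 45/31
  ⇒ ω_r²/ω_c² = 45/31
Coupling ω_c² = ω_c¹ ⇒ overall = 73/96 × 45/31 = 1095/992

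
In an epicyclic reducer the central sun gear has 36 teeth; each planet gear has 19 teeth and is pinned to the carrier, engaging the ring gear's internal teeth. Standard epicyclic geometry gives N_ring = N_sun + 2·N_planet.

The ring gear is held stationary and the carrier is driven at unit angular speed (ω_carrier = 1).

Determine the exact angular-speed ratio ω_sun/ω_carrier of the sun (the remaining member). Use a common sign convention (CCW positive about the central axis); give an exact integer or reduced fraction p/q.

55/18

N_ring = 36 + 2·19 = 74
36(ω_s−ω_c) = −74(ω_r−ω_c),  ω_r=0, ω_c=1
ω_s = 1 − (74/36)(0−1) = 55/18
ω_s/ω_c = 55/18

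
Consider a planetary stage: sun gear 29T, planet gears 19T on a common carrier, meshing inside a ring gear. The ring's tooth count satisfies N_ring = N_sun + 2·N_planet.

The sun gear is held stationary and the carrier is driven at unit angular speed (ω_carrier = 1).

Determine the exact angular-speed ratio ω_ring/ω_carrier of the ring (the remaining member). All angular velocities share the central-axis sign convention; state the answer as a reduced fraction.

96/67

N_ring = 29 + 2·19 = 67
29(ω_s−ω_c) = −67(ω_r−ω_c),  ω_s=0, ω_c=1
ω_r = 1 − (29/67)(0−1) = 96/67
ω_r/ω_c = 96/67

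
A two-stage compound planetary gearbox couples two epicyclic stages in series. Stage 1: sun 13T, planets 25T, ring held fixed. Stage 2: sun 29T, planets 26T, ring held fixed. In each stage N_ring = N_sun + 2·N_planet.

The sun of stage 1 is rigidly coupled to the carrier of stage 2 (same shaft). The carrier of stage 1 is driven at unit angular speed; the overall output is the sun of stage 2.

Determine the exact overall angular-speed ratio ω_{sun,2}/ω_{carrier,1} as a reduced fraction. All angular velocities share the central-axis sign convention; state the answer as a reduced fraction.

8360/377

Stage 1: N_ring = 13 + 2·25 = 63
Stage 1: 13(ω_s−ω_c) = −63(ω_r−ω_c),  ω_r=0, ω_c=1
Stage 1: ω_s = 1 − (63/13)(0−1) = 76/13
  ⇒ ω_s¹/ω_c¹ = 76/13
Stage 2: N_ring = 29 + 2·26 = 81
Stage 2: 29(ω_s−ω_c) = −81(ω_r−ω_c),  ω_r=0, ω_c=1
Stage 2: ω_s = 1 − (81/29)(0−1) = 110/29
  ⇒ ω_s²/ω_c² = 110/29
Coupling ω_c² = ω_s¹ ⇒ overall = 76/13 × 110/29 = 8360/377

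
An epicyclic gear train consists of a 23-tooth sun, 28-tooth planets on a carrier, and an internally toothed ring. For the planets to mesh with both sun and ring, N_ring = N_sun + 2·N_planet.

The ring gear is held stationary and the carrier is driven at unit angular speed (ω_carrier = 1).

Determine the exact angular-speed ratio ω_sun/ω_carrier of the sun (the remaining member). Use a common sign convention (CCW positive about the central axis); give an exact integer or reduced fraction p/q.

102/23

N_ring = 23 + 2·28 = 79
23(ω_s−ω_c) = −79(ω_r−ω_c),  ω_r=0, ω_c=1
ω_s = 1 − (79/23)(0−1) = 102/23
ω_s/ω_c = 102/23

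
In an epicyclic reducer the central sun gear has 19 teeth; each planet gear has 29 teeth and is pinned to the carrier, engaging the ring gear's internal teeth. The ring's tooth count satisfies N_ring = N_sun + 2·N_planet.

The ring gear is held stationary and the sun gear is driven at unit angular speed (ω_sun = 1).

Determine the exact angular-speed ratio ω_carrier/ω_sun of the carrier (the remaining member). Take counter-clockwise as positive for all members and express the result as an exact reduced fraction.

N_ring = 19 + 2·29 = 77
19(ω_s−ω_c) = −77(ω_r−ω_c),  ω_r=0, ω_s=1
19(1−ω_c) = −77(0−ω_c)  ⇒  96ω_c = 19  ⇒  ω_c = 19/96
ω_c/ω_s = 19/96

19/96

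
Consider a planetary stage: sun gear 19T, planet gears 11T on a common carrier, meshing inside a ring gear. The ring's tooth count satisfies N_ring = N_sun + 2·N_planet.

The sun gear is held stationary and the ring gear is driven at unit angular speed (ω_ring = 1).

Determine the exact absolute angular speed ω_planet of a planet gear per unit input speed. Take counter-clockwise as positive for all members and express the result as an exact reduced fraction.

41/22

N_ring = 19 + 2·11 = 41
19(ω_s−ω_c) = −41(ω_r−ω_c),  ω_s=0, ω_r=1
19(0−ω_c) = −41(1−ω_c)  ⇒  60ω_c = 41  ⇒  ω_c = 41/60
sun–planet: 19·(0−41/60) = −11·(ω_p−ω_c)  ⇒  ω_p−ω_c = −(19/11)·(-41/60) = 779/660
ω_p = 41/60 + 779/660 = 41/22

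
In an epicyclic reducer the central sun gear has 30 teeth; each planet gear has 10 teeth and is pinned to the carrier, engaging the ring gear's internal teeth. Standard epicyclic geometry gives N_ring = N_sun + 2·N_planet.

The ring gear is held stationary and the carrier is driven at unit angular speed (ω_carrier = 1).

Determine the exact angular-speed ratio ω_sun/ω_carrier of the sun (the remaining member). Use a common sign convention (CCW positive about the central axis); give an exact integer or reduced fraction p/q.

8/3

N_ring = 30 + 2·10 = 50
30(ω_s−ω_c) = −50(ω_r−ω_c),  ω_r=0, ω_c=1
ω_s = 1 − (50/30)(0−1) = 8/3
ω_s/ω_c = 8/3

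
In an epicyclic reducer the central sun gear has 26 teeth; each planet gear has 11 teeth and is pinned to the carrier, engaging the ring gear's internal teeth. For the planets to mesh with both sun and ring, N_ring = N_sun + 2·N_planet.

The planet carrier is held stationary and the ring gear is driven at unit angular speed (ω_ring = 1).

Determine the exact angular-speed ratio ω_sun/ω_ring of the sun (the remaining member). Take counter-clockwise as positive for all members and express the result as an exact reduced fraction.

N_ring = 26 + 2·11 = 48
26(ω_s−ω_c) = −48(ω_r−ω_c),  ω_c=0, ω_r=1
ω_s = 0 − (48/26)(1−0) = -24/13
ω_s/ω_r = -24/13

-24/13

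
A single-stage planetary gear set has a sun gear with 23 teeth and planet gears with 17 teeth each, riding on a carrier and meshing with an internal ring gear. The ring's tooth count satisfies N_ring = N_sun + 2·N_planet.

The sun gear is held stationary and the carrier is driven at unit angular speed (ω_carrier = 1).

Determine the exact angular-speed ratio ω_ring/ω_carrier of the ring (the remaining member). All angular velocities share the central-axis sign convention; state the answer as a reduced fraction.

N_ring = 23 + 2·17 = 57
23(ω_s−ω_c) = −57(ω_r−ω_c),  ω_s=0, ω_c=1
ω_r = 1 − (23/57)(0−1) = 80/57
ω_r/ω_c = 80/57

80/57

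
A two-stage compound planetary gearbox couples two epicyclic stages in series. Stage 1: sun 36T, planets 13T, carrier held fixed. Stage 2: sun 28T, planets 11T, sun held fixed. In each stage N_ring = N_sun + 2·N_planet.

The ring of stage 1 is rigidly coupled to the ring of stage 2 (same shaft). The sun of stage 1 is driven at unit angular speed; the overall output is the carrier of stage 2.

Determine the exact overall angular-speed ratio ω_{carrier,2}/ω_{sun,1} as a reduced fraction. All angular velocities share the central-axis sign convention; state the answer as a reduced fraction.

-150/403

Stage 1: N_ring = 36 + 2·13 = 62
Stage 1: 36(ω_s−ω_c) = −62(ω_r−ω_c),  ω_c=0, ω_s=1
Stage 1: ω_r = 0 − (36/62)(1−0) = -18/31
  ⇒ ω_r¹/ω_s¹ = -18/31
Stage 2: N_ring = 28 + 2·11 = 50
Stage 2: 28(ω_s−ω_c) = −50(ω_r−ω_c),  ω_s=0, ω_r=1
Stage 2: 28(0−ω_c) = −50(1−ω_c)  ⇒  78ω_c = 50  ⇒  ω_c = 25/39
  ⇒ ω_c²/ω_r² = 25/39
Coupling ω_r² = ω_r¹ ⇒ overall = -18/31 × 25/39 = -150/403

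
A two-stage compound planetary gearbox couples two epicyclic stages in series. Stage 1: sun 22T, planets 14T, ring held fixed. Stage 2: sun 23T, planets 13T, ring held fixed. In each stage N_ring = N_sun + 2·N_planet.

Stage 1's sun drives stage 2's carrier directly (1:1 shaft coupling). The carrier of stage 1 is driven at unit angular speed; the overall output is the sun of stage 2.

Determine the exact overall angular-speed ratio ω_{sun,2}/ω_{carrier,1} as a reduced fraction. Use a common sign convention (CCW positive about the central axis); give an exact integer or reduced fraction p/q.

2592/253

Stage 1: N_ring = 22 + 2·14 = 50
Stage 1: 22(ω_s−ω_c) = −50(ω_r−ω_c),  ω_r=0, ω_c=1
Stage 1: ω_s = 1 − (50/22)(0−1) = 36/11
  ⇒ ω_s¹/ω_c¹ = 36/11
Stage 2: N_ring = 23 + 2·13 = 49
Stage 2: 23(ω_s−ω_c) = −49(ω_r−ω_c),  ω_r=0, ω_c=1
Stage 2: ω_s = 1 − (49/23)(0−1) = 72/23
  ⇒ ω_s²/ω_c² = 72/23
Coupling ω_c² = ω_s¹ ⇒ overall = 36/11 × 72/23 = 2592/253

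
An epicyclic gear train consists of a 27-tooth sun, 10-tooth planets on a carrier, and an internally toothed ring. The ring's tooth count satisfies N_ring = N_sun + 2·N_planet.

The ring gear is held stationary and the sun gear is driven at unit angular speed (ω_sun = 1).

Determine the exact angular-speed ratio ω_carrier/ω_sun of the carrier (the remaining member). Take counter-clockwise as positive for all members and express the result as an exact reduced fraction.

27/74

N_ring = 27 + 2·10 = 47
27(ω_s−ω_c) = −47(ω_r−ω_c),  ω_r=0, ω_s=1
27(1−ω_c) = −47(0−ω_c)  ⇒  74ω_c = 27  ⇒  ω_c = 27/74
ω_c/ω_s = 27/74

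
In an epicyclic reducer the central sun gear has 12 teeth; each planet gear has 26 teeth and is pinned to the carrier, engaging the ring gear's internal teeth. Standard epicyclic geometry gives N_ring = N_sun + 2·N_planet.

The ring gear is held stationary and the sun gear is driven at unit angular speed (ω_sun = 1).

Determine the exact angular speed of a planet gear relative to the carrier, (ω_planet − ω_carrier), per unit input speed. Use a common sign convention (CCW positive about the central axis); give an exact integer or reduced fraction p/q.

N_ring = 12 + 2·26 = 64
12(ω_s−ω_c) = −64(ω_r−ω_c),  ω_r=0, ω_s=1
12(1−ω_c) = −64(0−ω_c)  ⇒  76ω_c = 12  ⇒  ω_c = 3/19
sun–planet: 12·(1−3/19) = −26·(ω_p−ω_c)  ⇒  ω_p−ω_c = −(12/26)·(16/19) = -96/247

-96/247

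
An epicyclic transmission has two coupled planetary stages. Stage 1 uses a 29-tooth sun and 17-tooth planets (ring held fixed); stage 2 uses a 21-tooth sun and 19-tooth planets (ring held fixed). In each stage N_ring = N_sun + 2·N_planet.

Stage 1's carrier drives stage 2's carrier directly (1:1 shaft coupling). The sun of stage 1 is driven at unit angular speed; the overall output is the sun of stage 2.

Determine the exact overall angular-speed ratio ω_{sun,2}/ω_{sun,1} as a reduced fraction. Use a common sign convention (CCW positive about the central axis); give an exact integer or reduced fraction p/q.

580/483

Stage 1: N_ring = 29 + 2·17 = 63
Stage 1: 29(ω_s−ω_c) = −63(ω_r−ω_c),  ω_r=0, ω_s=1
Stage 1: 29(1−ω_c) = −63(0−ω_c)  ⇒  92ω_c = 29  ⇒  ω_c = 29/92
  ⇒ ω_c¹/ω_s¹ = 29/92
Stage 2: N_ring = 21 + 2·19 = 59
Stage 2: 21(ω_s−ω_c) = −59(ω_r−ω_c),  ω_r=0, ω_c=1
Stage 2: ω_s = 1 − (59/21)(0−1) = 80/21
  ⇒ ω_s²/ω_c² = 80/21
Coupling ω_c² = ω_c¹ ⇒ overall = 29/92 × 80/21 = 580/483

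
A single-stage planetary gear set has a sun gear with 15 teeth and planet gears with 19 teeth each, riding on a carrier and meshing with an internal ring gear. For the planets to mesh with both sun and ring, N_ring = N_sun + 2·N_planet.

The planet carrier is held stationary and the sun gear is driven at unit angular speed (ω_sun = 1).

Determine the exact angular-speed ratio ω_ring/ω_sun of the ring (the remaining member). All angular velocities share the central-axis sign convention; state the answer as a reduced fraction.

-15/53

N_ring = 15 + 2·19 = 53
15(ω_s−ω_c) = −53(ω_r−ω_c),  ω_c=0, ω_s=1
ω_r = 0 − (15/53)(1−0) = -15/53
ω_r/ω_s = -15/53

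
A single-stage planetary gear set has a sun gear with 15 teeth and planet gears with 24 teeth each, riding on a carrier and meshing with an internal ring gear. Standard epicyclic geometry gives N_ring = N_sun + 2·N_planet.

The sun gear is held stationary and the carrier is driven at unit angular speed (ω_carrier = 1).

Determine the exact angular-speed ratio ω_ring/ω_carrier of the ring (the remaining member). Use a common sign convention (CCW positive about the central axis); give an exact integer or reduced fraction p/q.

N_ring = 15 + 2·24 = 63
15(ω_s−ω_c) = −63(ω_r−ω_c),  ω_s=0, ω_c=1
ω_r = 1 − (15/63)(0−1) = 26/21
ω_r/ω_c = 26/21

26/21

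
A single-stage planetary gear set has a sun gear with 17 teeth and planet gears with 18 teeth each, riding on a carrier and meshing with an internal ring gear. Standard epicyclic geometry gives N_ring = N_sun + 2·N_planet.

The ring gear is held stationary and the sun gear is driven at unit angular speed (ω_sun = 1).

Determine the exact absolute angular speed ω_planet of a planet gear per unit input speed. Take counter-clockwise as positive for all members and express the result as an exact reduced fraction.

N_ring = 17 + 2·18 = 53
17(ω_s−ω_c) = −53(ω_r−ω_c),  ω_r=0, ω_s=1
17(1−ω_c) = −53(0−ω_c)  ⇒  70ω_c = 17  ⇒  ω_c = 17/70
sun–planet: 17·(1−17/70) = −18·(ω_p−ω_c)  ⇒  ω_p−ω_c = −(17/18)·(53/70) = -901/1260
ω_p = 17/70 − 901/1260 = -17/36

-17/36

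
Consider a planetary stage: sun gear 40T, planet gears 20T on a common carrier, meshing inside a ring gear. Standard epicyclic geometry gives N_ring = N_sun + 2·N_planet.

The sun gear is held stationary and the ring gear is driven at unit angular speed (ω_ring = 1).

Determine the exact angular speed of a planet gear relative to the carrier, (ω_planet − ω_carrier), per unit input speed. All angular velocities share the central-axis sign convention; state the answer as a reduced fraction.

N_ring = 40 + 2·20 = 80
40(ω_s−ω_c) = −80(ω_r−ω_c),  ω_s=0, ω_r=1
40(0−ω_c) = −80(1−ω_c)  ⇒  120ω_c = 80  ⇒  ω_c = 2/3
sun–planet: 40·(0−2/3) = −20·(ω_p−ω_c)  ⇒  ω_p−ω_c = −(40/20)·(-2/3) = 4/3

4/3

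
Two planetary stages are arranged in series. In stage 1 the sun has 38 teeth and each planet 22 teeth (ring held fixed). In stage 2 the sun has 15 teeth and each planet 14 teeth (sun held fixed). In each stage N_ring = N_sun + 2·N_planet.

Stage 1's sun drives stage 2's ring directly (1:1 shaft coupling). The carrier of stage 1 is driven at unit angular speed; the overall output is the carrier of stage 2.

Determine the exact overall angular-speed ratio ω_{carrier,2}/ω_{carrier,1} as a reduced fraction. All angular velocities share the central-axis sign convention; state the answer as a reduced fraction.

Stage 1: N_ring = 38 + 2·22 = 82
Stage 1: 38(ω_s−ω_c) = −82(ω_r−ω_c),  ω_r=0, ω_c=1
Stage 1: ω_s = 1 − (82/38)(0−1) = 60/19
  ⇒ ω_s¹/ω_c¹ = 60/19
Stage 2: N_ring = 15 + 2·14 = 43
Stage 2: 15(ω_s−ω_c) = −43(ω_r−ω_c),  ω_s=0, ω_r=1
Stage 2: 15(0−ω_c) = −43(1−ω_c)  ⇒  58ω_c = 43  ⇒  ω_c = 43/58
  ⇒ ω_c²/ω_r² = 43/58
Coupling ω_r² = ω_s¹ ⇒ overall = 60/19 × 43/58 = 1290/551

1290/551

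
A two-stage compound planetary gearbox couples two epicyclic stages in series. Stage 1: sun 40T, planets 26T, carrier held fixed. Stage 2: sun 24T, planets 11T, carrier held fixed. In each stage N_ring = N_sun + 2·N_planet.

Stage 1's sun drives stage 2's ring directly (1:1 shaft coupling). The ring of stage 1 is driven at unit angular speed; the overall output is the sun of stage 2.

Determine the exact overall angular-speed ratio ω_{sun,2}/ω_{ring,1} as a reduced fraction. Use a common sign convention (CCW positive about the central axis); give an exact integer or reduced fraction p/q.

Stage 1: N_ring = 40 + 2·26 = 92
Stage 1: 40(ω_s−ω_c) = −92(ω_r−ω_c),  ω_c=0, ω_r=1
Stage 1: ω_s = 0 − (92/40)(1−0) = -23/10
  ⇒ ω_s¹/ω_r¹ = -23/10
Stage 2: N_ring = 24 + 2·11 = 46
Stage 2: 24(ω_s−ω_c) = −46(ω_r−ω_c),  ω_c=0, ω_r=1
Stage 2: ω_s = 0 − (46/24)(1−0) = -23/12
  ⇒ ω_s²/ω_r² = -23/12
Coupling ω_r² = ω_s¹ ⇒ overall = -23/10 × -23/12 = 529/120

529/120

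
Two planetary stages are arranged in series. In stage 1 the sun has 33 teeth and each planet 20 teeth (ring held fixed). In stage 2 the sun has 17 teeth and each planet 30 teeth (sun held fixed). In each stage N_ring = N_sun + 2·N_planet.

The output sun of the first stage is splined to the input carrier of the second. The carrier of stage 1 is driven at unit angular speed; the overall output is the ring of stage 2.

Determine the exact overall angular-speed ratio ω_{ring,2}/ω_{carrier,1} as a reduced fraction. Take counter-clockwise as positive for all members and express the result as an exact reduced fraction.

Stage 1: N_ring = 33 + 2·20 = 73
Stage 1: 33(ω_s−ω_c) = −73(ω_r−ω_c),  ω_r=0, ω_c=1
Stage 1: ω_s = 1 − (73/33)(0−1) = 106/33
  ⇒ ω_s¹/ω_c¹ = 106/33
Stage 2: N_ring = 17 + 2·30 = 77
Stage 2: 17(ω_s−ω_c) = −77(ω_r−ω_c),  ω_s=0, ω_c=1
Stage 2: ω_r = 1 − (17/77)(0−1) = 94/77
  ⇒ ω_r²/ω_c² = 94/77
Coupling ω_c² = ω_s¹ ⇒ overall = 106/33 × 94/77 = 9964/2541

9964/2541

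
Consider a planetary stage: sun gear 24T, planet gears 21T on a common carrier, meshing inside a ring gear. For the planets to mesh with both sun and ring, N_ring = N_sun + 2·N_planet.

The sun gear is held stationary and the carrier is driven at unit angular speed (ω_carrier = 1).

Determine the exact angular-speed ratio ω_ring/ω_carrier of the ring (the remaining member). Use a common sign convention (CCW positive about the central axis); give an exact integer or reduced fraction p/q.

15/11

N_ring = 24 + 2·21 = 66
24(ω_s−ω_c) = −66(ω_r−ω_c),  ω_s=0, ω_c=1
ω_r = 1 − (24/66)(0−1) = 15/11
ω_r/ω_c = 15/11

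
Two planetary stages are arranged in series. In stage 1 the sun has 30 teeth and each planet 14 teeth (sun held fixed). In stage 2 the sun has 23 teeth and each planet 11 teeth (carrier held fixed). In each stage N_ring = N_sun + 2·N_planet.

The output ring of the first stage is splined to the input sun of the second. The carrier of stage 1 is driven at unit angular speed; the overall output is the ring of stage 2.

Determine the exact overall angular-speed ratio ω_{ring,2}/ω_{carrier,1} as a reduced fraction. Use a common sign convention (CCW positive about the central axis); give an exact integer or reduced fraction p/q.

Stage 1: N_ring = 30 + 2·14 = 58
Stage 1: 30(ω_s−ω_c) = −58(ω_r−ω_c),  ω_s=0, ω_c=1
Stage 1: ω_r = 1 − (30/58)(0−1) = 44/29
  ⇒ ω_r¹/ω_c¹ = 44/29
Stage 2: N_ring = 23 + 2·11 = 45
Stage 2: 23(ω_s−ω_c) = −45(ω_r−ω_c),  ω_c=0, ω_s=1
Stage 2: ω_r = 0 − (23/45)(1−0) = -23/45
  ⇒ ω_r²/ω_s² = -23/45
Coupling ω_s² = ω_r¹ ⇒ overall = 44/29 × -23/45 = -1012/1305

-1012/1305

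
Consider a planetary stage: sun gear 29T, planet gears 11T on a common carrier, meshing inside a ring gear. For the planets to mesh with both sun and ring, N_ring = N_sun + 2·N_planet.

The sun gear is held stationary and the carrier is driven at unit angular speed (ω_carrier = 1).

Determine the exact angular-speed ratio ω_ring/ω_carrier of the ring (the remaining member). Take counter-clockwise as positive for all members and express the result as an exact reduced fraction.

N_ring = 29 + 2·11 = 51
29(ω_s−ω_c) = −51(ω_r−ω_c),  ω_s=0, ω_c=1
ω_r = 1 − (29/51)(0−1) = 80/51
ω_r/ω_c = 80/51

80/51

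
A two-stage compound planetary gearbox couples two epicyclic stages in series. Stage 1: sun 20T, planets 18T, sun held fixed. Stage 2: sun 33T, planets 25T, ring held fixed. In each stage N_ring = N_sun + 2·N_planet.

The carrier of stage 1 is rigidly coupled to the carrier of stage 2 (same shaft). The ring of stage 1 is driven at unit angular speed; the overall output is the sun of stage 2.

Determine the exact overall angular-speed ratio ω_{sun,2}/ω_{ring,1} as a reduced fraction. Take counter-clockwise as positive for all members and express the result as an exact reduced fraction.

Stage 1: N_ring = 20 + 2·18 = 56
Stage 1: 20(ω_s−ω_c) = −56(ω_r−ω_c),  ω_s=0, ω_r=1
Stage 1: 20(0−ω_c) = −56(1−ω_c)  ⇒  76ω_c = 56  ⇒  ω_c = 14/19
  ⇒ ω_c¹/ω_r¹ = 14/19
Stage 2: N_ring = 33 + 2·25 = 83
Stage 2: 33(ω_s−ω_c) = −83(ω_r−ω_c),  ω_r=0, ω_c=1
Stage 2: ω_s = 1 − (83/33)(0−1) = 116/33
  ⇒ ω_s²/ω_c² = 116/33
Coupling ω_c² = ω_c¹ ⇒ overall = 14/19 × 116/33 = 1624/627

1624/627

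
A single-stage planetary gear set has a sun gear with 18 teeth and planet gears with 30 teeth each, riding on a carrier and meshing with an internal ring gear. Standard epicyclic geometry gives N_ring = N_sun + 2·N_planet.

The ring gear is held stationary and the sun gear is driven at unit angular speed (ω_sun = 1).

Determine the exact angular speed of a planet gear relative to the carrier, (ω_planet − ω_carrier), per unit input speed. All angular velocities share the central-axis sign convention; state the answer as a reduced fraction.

N_ring = 18 + 2·30 = 78
18(ω_s−ω_c) = −78(ω_r−ω_c),  ω_r=0, ω_s=1
18(1−ω_c) = −78(0−ω_c)  ⇒  96ω_c = 18  ⇒  ω_c = 3/16
sun–planet: 18·(1−3/16) = −30·(ω_p−ω_c)  ⇒  ω_p−ω_c = −(18/30)·(13/16) = -39/80

-39/80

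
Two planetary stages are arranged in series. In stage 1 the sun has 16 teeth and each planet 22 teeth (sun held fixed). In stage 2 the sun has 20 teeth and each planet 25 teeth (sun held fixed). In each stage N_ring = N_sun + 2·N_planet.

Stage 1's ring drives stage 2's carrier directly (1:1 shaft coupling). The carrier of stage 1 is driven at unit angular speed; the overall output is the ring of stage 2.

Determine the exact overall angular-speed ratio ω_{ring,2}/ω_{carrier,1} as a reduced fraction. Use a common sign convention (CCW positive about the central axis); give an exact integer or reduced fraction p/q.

57/35

Stage 1: N_ring = 16 + 2·22 = 60
Stage 1: 16(ω_s−ω_c) = −60(ω_r−ω_c),  ω_s=0, ω_c=1
Stage 1: ω_r = 1 − (16/60)(0−1) = 19/15
  ⇒ ω_r¹/ω_c¹ = 19/15
Stage 2: N_ring = 20 + 2·25 = 70
Stage 2: 20(ω_s−ω_c) = −70(ω_r−ω_c),  ω_s=0, ω_c=1
Stage 2: ω_r = 1 − (20/70)(0−1) = 9/7
  ⇒ ω_r²/ω_c² = 9/7
Coupling ω_c² = ω_r¹ ⇒ overall = 19/15 × 9/7 = 57/35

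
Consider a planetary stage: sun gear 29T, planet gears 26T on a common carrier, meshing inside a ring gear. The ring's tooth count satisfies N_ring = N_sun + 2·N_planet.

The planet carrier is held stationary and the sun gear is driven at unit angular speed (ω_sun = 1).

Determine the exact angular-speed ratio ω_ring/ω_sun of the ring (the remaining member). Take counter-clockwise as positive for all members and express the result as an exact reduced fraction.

N_ring = 29 + 2·26 = 81
29(ω_s−ω_c) = −81(ω_r−ω_c),  ω_c=0, ω_s=1
ω_r = 0 − (29/81)(1−0) = -29/81
ω_r/ω_s = -29/81

-29/81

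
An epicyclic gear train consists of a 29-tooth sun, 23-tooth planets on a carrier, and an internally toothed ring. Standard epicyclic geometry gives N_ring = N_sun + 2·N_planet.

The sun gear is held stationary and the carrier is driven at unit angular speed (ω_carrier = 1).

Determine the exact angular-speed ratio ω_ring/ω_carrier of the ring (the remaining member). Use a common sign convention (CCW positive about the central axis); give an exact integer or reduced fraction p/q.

N_ring = 29 + 2·23 = 75
29(ω_s−ω_c) = −75(ω_r−ω_c),  ω_s=0, ω_c=1
ω_r = 1 − (29/75)(0−1) = 104/75
ω_r/ω_c = 104/75

104/75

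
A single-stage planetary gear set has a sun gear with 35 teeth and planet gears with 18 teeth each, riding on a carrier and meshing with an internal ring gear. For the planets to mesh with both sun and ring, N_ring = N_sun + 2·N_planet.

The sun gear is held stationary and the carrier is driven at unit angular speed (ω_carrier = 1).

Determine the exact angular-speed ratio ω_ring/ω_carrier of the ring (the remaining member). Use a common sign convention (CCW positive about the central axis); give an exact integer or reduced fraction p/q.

106/71

N_ring = 35 + 2·18 = 71
35(ω_s−ω_c) = −71(ω_r−ω_c),  ω_s=0, ω_c=1
ω_r = 1 − (35/71)(0−1) = 106/71
ω_r/ω_c = 106/71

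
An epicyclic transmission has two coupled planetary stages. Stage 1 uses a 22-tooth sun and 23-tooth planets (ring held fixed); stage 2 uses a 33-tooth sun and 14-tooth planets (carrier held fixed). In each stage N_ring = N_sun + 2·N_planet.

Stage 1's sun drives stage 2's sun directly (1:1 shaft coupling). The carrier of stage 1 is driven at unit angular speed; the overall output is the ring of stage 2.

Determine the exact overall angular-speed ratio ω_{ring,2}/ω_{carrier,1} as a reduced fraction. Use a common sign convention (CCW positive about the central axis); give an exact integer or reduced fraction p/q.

Stage 1: N_ring = 22 + 2·23 = 68
Stage 1: 22(ω_s−ω_c) = −68(ω_r−ω_c),  ω_r=0, ω_c=1
Stage 1: ω_s = 1 − (68/22)(0−1) = 45/11
  ⇒ ω_s¹/ω_c¹ = 45/11
Stage 2: N_ring = 33 + 2·14 = 61
Stage 2: 33(ω_s−ω_c) = −61(ω_r−ω_c),  ω_c=0, ω_s=1
Stage 2: ω_r = 0 − (33/61)(1−0) = -33/61
  ⇒ ω_r²/ω_s² = -33/61
Coupling ω_s² = ω_s¹ ⇒ overall = 45/11 × -33/61 = -135/61

-135/61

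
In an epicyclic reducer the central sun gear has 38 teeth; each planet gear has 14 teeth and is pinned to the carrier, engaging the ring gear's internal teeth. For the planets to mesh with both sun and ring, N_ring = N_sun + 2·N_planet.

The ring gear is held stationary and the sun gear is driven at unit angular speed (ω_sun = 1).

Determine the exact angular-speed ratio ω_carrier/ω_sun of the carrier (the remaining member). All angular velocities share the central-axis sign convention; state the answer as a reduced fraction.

19/52

N_ring = 38 + 2·14 = 66
38(ω_s−ω_c) = −66(ω_r−ω_c),  ω_r=0, ω_s=1
38(1−ω_c) = −66(0−ω_c)  ⇒  104ω_c = 38  ⇒  ω_c = 19/52
ω_c/ω_s = 19/52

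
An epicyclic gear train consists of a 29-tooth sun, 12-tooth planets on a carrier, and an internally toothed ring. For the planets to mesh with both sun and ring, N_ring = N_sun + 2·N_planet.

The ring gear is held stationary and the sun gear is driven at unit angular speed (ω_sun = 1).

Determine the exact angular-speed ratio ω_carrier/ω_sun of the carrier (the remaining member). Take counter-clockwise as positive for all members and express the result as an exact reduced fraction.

N_ring = 29 + 2·12 = 53
29(ω_s−ω_c) = −53(ω_r−ω_c),  ω_r=0, ω_s=1
29(1−ω_c) = −53(0−ω_c)  ⇒  82ω_c = 29  ⇒  ω_c = 29/82
ω_c/ω_s = 29/82

29/82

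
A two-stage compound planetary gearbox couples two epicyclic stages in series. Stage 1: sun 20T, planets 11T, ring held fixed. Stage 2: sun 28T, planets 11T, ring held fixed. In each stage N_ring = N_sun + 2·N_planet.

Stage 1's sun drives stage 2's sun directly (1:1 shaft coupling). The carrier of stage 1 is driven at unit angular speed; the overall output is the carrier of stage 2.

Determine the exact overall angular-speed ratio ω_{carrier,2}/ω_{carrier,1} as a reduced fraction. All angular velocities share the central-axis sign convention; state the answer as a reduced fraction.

217/195

Stage 1: N_ring = 20 + 2·11 = 42
Stage 1: 20(ω_s−ω_c) = −42(ω_r−ω_c),  ω_r=0, ω_c=1
Stage 1: ω_s = 1 − (42/20)(0−1) = 31/10
  ⇒ ω_s¹/ω_c¹ = 31/10
Stage 2: N_ring = 28 + 2·11 = 50
Stage 2: 28(ω_s−ω_c) = −50(ω_r−ω_c),  ω_r=0, ω_s=1
Stage 2: 28(1−ω_c) = −50(0−ω_c)  ⇒  78ω_c = 28  ⇒  ω_c = 14/39
  ⇒ ω_c²/ω_s² = 14/39
Coupling ω_s² = ω_s¹ ⇒ overall = 31/10 × 14/39 = 217/195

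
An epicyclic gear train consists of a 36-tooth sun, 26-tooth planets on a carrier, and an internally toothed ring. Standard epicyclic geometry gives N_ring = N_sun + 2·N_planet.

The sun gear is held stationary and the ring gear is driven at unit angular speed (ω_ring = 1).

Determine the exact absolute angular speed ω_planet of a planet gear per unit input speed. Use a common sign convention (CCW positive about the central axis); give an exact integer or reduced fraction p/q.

N_ring = 36 + 2·26 = 88
36(ω_s−ω_c) = −88(ω_r−ω_c),  ω_s=0, ω_r=1
36(0−ω_c) = −88(1−ω_c)  ⇒  124ω_c = 88  ⇒  ω_c = 22/31
sun–planet: 36·(0−22/31) = −26·(ω_p−ω_c)  ⇒  ω_p−ω_c = −(36/26)·(-22/31) = 396/403
ω_p = 22/31 + 396/403 = 22/13

22/13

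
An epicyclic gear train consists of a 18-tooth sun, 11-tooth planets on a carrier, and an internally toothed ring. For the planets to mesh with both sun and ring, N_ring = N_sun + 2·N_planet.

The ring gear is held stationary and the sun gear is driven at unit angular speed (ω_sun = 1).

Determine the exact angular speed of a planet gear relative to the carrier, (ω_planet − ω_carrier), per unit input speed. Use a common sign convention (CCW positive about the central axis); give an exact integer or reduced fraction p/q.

-360/319

N_ring = 18 + 2·11 = 40
18(ω_s−ω_c) = −40(ω_r−ω_c),  ω_r=0, ω_s=1
18(1−ω_c) = −40(0−ω_c)  ⇒  58ω_c = 18  ⇒  ω_c = 9/29
sun–planet: 18·(1−9/29) = −11·(ω_p−ω_c)  ⇒  ω_p−ω_c = −(18/11)·(20/29) = -360/319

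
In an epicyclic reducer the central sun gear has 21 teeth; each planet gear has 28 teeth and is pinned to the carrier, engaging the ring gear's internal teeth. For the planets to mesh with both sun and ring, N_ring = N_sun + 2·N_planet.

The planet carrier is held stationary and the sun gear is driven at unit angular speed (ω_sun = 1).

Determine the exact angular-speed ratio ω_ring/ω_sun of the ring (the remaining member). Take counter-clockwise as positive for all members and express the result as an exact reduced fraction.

N_ring = 21 + 2·28 = 77
21(ω_s−ω_c) = −77(ω_r−ω_c),  ω_c=0, ω_s=1
ω_r = 0 − (21/77)(1−0) = -3/11
ω_r/ω_s = -3/11

-3/11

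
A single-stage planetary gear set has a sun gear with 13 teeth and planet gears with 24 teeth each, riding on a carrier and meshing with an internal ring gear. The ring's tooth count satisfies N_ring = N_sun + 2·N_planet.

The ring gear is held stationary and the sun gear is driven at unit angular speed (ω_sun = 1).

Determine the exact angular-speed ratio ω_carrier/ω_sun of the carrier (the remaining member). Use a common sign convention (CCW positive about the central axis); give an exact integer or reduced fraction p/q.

13/74

N_ring = 13 + 2·24 = 61
13(ω_s−ω_c) = −61(ω_r−ω_c),  ω_r=0, ω_s=1
13(1−ω_c) = −61(0−ω_c)  ⇒  74ω_c = 13  ⇒  ω_c = 13/74
ω_c/ω_s = 13/74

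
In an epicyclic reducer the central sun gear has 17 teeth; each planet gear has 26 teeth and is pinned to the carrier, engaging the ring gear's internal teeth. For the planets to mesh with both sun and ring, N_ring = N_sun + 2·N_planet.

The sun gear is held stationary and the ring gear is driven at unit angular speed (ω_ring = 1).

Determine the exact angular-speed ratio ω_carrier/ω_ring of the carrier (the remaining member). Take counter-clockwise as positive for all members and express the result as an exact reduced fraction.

69/86

N_ring = 17 + 2·26 = 69
17(ω_s−ω_c) = −69(ω_r−ω_c),  ω_s=0, ω_r=1
17(0−ω_c) = −69(1−ω_c)  ⇒  86ω_c = 69  ⇒  ω_c = 69/86
ω_c/ω_r = 69/86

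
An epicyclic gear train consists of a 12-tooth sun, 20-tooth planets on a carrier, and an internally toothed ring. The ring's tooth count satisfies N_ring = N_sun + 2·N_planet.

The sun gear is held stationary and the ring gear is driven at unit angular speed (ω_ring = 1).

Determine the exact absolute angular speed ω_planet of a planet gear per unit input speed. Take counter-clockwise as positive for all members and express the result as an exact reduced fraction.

N_ring = 12 + 2·20 = 52
12(ω_s−ω_c) = −52(ω_r−ω_c),  ω_s=0, ω_r=1
12(0−ω_c) = −52(1−ω_c)  ⇒  64ω_c = 52  ⇒  ω_c = 13/16
sun–planet: 12·(0−13/16) = −20·(ω_p−ω_c)  ⇒  ω_p−ω_c = −(12/20)·(-13/16) = 39/80
ω_p = 13/16 + 39/80 = 13/10

13/10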